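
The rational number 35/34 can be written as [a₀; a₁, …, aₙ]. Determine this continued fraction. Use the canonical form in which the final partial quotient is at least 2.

35 ÷ 34 → quotient 1, remainder 1
34 ÷ 1 → quotient 34, remainder 0

[1; 34]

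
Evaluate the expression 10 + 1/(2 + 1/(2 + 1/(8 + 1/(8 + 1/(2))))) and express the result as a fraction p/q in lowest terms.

a_0 = 10: 10/1
a_1 = 2: 21/2
a_2 = 2: 52/5
a_3 = 8: 437/42
a_4 = 8: 3548/341
a_5 = 2: 7533/724

7533/724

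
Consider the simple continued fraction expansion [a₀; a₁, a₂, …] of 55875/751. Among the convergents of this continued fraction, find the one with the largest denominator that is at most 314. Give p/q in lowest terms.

18749/252

List convergents until the denominator exceeds the bound:
a_0 = 74: 74/1  (≤ bound)
a_1 = 2: 149/2  (≤ bound)
a_2 = 2: 372/5  (≤ bound)
a_3 = 49: 18377/247  (≤ bound)
a_4 = 1: 18749/252  (≤ bound)
a_5 = 2: 55875/751  (> 314, stop)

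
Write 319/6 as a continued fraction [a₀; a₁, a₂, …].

Run the Euclidean algorithm, recording each quotient:
319 = 53·6 + 1, so a_0 = 53
6 = 6·1 + 0, so a_1 = 6

[53; 6]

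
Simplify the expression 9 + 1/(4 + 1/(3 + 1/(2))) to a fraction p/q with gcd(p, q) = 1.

277/30

Starting at the tail and folding back:
Start with 2.
3 + 1/(2/1) = 3 + 1/2 = 7/2
4 + 1/(7/2) = 4 + 2/7 = 30/7
9 + 1/(30/7) = 9 + 7/30 = 277/30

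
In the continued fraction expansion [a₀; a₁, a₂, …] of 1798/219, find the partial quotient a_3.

Run the Euclidean algorithm, recording each quotient:
⌊1798/219⌋ = 8, remainder 46
⌊219/46⌋ = 4, remainder 35
⌊46/35⌋ = 1, remainder 11
⌊35/11⌋ = 3, remainder 2

3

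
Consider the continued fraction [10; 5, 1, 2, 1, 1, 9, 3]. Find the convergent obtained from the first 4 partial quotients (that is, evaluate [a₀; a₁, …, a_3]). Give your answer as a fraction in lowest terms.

173/17

Build up convergents one term at a time:
a_0 = 10: 10/1
a_1 = 5: 51/5
a_2 = 1: 61/6
a_3 = 2: 173/17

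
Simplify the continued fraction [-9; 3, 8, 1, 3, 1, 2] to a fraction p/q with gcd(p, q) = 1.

Compute successive convergents:
a_0 = -9: -9/1
a_1 = 3: -26/3
a_2 = 8: -217/25
a_3 = 1: -243/28
a_4 = 3: -946/109
a_5 = 1: -1189/137
a_6 = 2: -3324/383

-3324/383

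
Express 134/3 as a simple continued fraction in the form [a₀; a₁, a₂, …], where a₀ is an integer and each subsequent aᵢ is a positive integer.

⌊134/3⌋ = 44, remainder 2
⌊3/2⌋ = 1, remainder 1
⌊2/1⌋ = 2, remainder 0

[44; 1, 2]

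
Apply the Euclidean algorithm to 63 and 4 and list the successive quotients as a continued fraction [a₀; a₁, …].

63 ÷ 4 → quotient 15, remainder 3
4 ÷ 3 → quotient 1, remainder 1
3 ÷ 1 → quotient 3, remainder 0

[15; 1, 3]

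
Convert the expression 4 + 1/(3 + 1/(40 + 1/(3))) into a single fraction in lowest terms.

1585/366

a_0 = 4: 4/1
a_1 = 3: 13/3
a_2 = 40: 524/121
a_3 = 3: 1585/366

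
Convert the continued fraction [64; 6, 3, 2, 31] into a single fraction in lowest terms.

Build up convergents one term at a time:
a_0 = 64: 64/1
a_1 = 6: 385/6
a_2 = 3: 1219/19
a_3 = 2: 2823/44
a_4 = 31: 88732/1383

88732/1383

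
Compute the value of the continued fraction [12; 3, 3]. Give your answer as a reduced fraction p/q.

123/10

Start with 3.
3 + 1/(3/1) = 3 + 1/3 = 10/3
12 + 1/(10/3) = 12 + 3/10 = 123/10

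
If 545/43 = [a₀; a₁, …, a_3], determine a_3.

Repeatedly divide and take the remainder:
545 ÷ 43 → quotient 12, remainder 29
43 ÷ 29 → quotient 1, remainder 14
29 ÷ 14 → quotient 2, remainder 1
14 ÷ 1 → quotient 14, remainder 0

14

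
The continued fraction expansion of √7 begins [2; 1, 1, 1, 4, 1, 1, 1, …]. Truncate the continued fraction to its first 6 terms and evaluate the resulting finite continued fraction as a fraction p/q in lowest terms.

45/17

Collapse the nested fraction from the inside out:
Start with 1.
4 + 1/(1/1) = 4 + 1/1 = 5/1
1 + 1/(5/1) = 1 + 1/5 = 6/5
1 + 1/(6/5) = 1 + 5/6 = 11/6
1 + 1/(11/6) = 1 + 6/11 = 17/11
2 + 1/(17/11) = 2 + 11/17 = 45/17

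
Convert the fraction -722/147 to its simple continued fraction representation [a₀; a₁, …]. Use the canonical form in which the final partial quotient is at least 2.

[-5; 11, 3, 4]

⌊-722/147⌋ = -5, remainder 13
⌊147/13⌋ = 11, remainder 4
⌊13/4⌋ = 3, remainder 1
⌊4/1⌋ = 4, remainder 0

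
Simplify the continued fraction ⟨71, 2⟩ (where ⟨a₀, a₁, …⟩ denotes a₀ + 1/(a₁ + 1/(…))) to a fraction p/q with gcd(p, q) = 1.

143/2

Start with 2.
71 + 1/(2/1) = 71 + 1/2 = 143/2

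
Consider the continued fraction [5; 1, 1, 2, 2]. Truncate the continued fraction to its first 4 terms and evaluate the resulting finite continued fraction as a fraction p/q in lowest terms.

28/5

Work from the innermost term outward:
Start with 2.
1 + 1/(2/1) = 1 + 1/2 = 3/2
1 + 1/(3/2) = 1 + 2/3 = 5/3
5 + 1/(5/3) = 5 + 3/5 = 28/5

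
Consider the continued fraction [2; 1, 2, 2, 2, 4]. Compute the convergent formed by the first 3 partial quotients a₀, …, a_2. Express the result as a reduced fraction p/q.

8/3

Compute successive convergents:
a_0 = 2: 2/1
a_1 = 1: 3/1
a_2 = 2: 8/3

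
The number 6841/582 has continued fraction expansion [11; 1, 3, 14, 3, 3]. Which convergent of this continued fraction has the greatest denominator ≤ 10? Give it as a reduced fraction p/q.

47/4

List convergents until the denominator exceeds the bound:
a_0 = 11: 11/1  (≤ bound)
a_1 = 1: 12/1  (≤ bound)
a_2 = 3: 47/4  (≤ bound)
a_3 = 14: 670/57  (> 10, stop)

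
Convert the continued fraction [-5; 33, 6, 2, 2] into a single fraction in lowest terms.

a_0 = -5: -5/1
a_1 = 33: -164/33
a_2 = 6: -989/199
a_3 = 2: -2142/431
a_4 = 2: -5273/1061

-5273/1061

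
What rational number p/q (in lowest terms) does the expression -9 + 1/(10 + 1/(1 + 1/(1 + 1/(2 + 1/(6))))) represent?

Build up convergents one term at a time:
a_0 = -9: -9/1
a_1 = 10: -89/10
a_2 = 1: -98/11
a_3 = 1: -187/21
a_4 = 2: -472/53
a_5 = 6: -3019/339

-3019/339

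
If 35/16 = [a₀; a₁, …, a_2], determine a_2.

3

Run the Euclidean algorithm, recording each quotient:
35 = 2·16 + 3, so a_0 = 2
16 = 5·3 + 1, so a_1 = 5
3 = 3·1 + 0, so a_2 = 3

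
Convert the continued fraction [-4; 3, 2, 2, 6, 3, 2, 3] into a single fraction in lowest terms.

-10137/2735

a_0 = -4: -4/1
a_1 = 3: -11/3
a_2 = 2: -26/7
a_3 = 2: -63/17
a_4 = 6: -404/109
a_5 = 3: -1275/344
a_6 = 2: -2954/797
a_7 = 3: -10137/2735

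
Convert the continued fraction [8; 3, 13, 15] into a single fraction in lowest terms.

5020/603

a_0 = 8: 8/1
a_1 = 3: 25/3
a_2 = 13: 333/40
a_3 = 15: 5020/603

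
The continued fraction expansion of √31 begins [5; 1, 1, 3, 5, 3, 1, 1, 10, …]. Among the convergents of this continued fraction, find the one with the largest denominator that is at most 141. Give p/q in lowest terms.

657/118

List convergents until the denominator exceeds the bound:
a_0 = 5: 5/1  (≤ bound)
a_1 = 1: 6/1  (≤ bound)
a_2 = 1: 11/2  (≤ bound)
a_3 = 3: 39/7  (≤ bound)
a_4 = 5: 206/37  (≤ bound)
a_5 = 3: 657/118  (≤ bound)
a_6 = 1: 863/155  (> 141, stop)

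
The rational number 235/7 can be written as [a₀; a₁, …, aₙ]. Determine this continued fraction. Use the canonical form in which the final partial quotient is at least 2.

Apply division with remainder until the remainder is 0:
235 = 33·7 + 4, so a_0 = 33
7 = 1·4 + 3, so a_1 = 1
4 = 1·3 + 1, so a_2 = 1
3 = 3·1 + 0, so a_3 = 3

[33; 1, 1, 3]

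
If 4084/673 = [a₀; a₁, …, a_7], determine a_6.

2

⌊4084/673⌋ = 6, remainder 46
⌊673/46⌋ = 14, remainder 29
⌊46/29⌋ = 1, remainder 17
⌊29/17⌋ = 1, remainder 12
⌊17/12⌋ = 1, remainder 5
⌊12/5⌋ = 2, remainder 2
⌊5/2⌋ = 2, remainder 1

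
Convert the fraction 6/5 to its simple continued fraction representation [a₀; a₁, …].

[1; 5]

Run the Euclidean algorithm, recording each quotient:
⌊6/5⌋ = 1, remainder 1
⌊5/1⌋ = 5, remainder 0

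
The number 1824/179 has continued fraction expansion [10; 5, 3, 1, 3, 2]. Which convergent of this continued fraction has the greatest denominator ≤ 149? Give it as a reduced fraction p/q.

805/79

List convergents until the denominator exceeds the bound:
a_0 = 10: 10/1  (≤ bound)
a_1 = 5: 51/5  (≤ bound)
a_2 = 3: 163/16  (≤ bound)
a_3 = 1: 214/21  (≤ bound)
a_4 = 3: 805/79  (≤ bound)
a_5 = 2: 1824/179  (> 149, stop)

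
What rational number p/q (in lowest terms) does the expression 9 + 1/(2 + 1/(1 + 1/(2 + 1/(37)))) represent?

2803/299

a_0 = 9: 9/1
a_1 = 2: 19/2
a_2 = 1: 28/3
a_3 = 2: 75/8
a_4 = 37: 2803/299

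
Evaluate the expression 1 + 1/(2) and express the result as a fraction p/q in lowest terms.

3/2

Build up convergents one term at a time:
a_0 = 1: 1/1
a_1 = 2: 3/2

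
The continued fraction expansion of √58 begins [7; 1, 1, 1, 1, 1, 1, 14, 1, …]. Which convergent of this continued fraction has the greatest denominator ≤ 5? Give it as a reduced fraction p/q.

a_0 = 7: 7/1  (≤ bound)
a_1 = 1: 8/1  (≤ bound)
a_2 = 1: 15/2  (≤ bound)
a_3 = 1: 23/3  (≤ bound)
a_4 = 1: 38/5  (≤ bound)
a_5 = 1: 61/8  (> 5, stop)

38/5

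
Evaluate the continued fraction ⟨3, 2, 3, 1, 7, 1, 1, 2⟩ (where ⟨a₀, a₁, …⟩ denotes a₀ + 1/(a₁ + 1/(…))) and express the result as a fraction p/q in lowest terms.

1298/377

Start with 2.
1 + 1/(2/1) = 1 + 1/2 = 3/2
1 + 1/(3/2) = 1 + 2/3 = 5/3
7 + 1/(5/3) = 7 + 3/5 = 38/5
1 + 1/(38/5) = 1 + 5/38 = 43/38
3 + 1/(43/38) = 3 + 38/43 = 167/43
2 + 1/(167/43) = 2 + 43/167 = 377/167
3 + 1/(377/167) = 3 + 167/377 = 1298/377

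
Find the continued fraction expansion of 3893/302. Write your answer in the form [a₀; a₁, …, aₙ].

Run the Euclidean algorithm, recording each quotient:
3893 ÷ 302 → quotient 12, remainder 269
302 ÷ 269 → quotient 1, remainder 33
269 ÷ 33 → quotient 8, remainder 5
33 ÷ 5 → quotient 6, remainder 3
5 ÷ 3 → quotient 1, remainder 2
3 ÷ 2 → quotient 1, remainder 1
2 ÷ 1 → quotient 2, remainder 0

[12; 1, 8, 6, 1, 1, 2]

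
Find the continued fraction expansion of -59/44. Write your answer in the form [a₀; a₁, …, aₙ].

[-2; 1, 1, 1, 14]

⌊-59/44⌋ = -2, remainder 29
⌊44/29⌋ = 1, remainder 15
⌊29/15⌋ = 1, remainder 14
⌊15/14⌋ = 1, remainder 1
⌊14/1⌋ = 14, remainder 0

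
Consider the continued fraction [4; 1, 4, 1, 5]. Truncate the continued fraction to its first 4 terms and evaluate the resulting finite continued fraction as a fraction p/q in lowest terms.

Compute successive convergents:
a_0 = 4: 4/1
a_1 = 1: 5/1
a_2 = 4: 24/5
a_3 = 1: 29/6

29/6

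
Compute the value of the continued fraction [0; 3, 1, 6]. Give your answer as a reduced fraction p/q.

a_0 = 0: 0/1
a_1 = 3: 1/3
a_2 = 1: 1/4
a_3 = 6: 7/27

7/27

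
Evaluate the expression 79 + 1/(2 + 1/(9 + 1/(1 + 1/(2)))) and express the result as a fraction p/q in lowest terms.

Start with 2.
1 + 1/(2/1) = 1 + 1/2 = 3/2
9 + 1/(3/2) = 9 + 2/3 = 29/3
2 + 1/(29/3) = 2 + 3/29 = 61/29
79 + 1/(61/29) = 79 + 29/61 = 4848/61

4848/61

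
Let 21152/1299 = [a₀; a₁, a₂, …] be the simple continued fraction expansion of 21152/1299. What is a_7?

⌊21152/1299⌋ = 16, remainder 368
⌊1299/368⌋ = 3, remainder 195
⌊368/195⌋ = 1, remainder 173
⌊195/173⌋ = 1, remainder 22
⌊173/22⌋ = 7, remainder 19
⌊22/19⌋ = 1, remainder 3
⌊19/3⌋ = 6, remainder 1
⌊3/1⌋ = 3, remainder 0

3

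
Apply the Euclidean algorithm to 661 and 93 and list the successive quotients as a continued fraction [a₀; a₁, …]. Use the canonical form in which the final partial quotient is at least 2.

[7; 9, 3, 3]

Repeatedly divide and take the remainder:
661 = 7·93 + 10, so a_0 = 7
93 = 9·10 + 3, so a_1 = 9
10 = 3·3 + 1, so a_2 = 3
3 = 3·1 + 0, so a_3 = 3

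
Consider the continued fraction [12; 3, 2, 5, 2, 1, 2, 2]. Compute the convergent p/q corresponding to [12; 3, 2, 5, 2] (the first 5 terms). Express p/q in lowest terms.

1020/83

Compute successive convergents:
a_0 = 12: 12/1
a_1 = 3: 37/3
a_2 = 2: 86/7
a_3 = 5: 467/38
a_4 = 2: 1020/83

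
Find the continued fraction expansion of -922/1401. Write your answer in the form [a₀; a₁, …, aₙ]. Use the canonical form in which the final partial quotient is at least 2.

[-1; 2, 1, 12, 3, 3, 1, 2]

-922 = -1·1401 + 479, so a_0 = -1
1401 = 2·479 + 443, so a_1 = 2
479 = 1·443 + 36, so a_2 = 1
443 = 12·36 + 11, so a_3 = 12
36 = 3·11 + 3, so a_4 = 3
11 = 3·3 + 2, so a_5 = 3
3 = 1·2 + 1, so a_6 = 1
2 = 2·1 + 0, so a_7 = 2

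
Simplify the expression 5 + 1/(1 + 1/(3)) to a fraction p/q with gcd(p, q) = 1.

23/4

Collapse the nested fraction from the inside out:
Start with 3.
1 + 1/(3/1) = 1 + 1/3 = 4/3
5 + 1/(4/3) = 5 + 3/4 = 23/4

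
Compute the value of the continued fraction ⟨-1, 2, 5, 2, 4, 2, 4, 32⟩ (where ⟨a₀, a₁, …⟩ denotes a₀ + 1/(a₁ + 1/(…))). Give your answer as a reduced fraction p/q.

-18497/34126

a_0 = -1: -1/1
a_1 = 2: -1/2
a_2 = 5: -6/11
a_3 = 2: -13/24
a_4 = 4: -58/107
a_5 = 2: -129/238
a_6 = 4: -574/1059
a_7 = 32: -18497/34126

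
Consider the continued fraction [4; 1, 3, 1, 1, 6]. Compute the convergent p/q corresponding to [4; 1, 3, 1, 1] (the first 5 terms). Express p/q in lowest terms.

43/9

Use the convergent recurrence hₖ = aₖ·hₖ₋₁ + hₖ₋₂ (and likewise for the denominators kₖ):
a_0 = 4: 4/1
a_1 = 1: 5/1
a_2 = 3: 19/4
a_3 = 1: 24/5
a_4 = 1: 43/9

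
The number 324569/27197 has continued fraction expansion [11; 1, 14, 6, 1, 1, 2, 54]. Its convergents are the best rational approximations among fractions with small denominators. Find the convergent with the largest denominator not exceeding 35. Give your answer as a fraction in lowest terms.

179/15

a_0 = 11: 11/1  (≤ bound)
a_1 = 1: 12/1  (≤ bound)
a_2 = 14: 179/15  (≤ bound)
a_3 = 6: 1086/91  (> 35, stop)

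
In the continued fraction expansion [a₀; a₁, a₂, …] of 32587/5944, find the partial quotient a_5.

⌊32587/5944⌋ = 5, remainder 2867
⌊5944/2867⌋ = 2, remainder 210
⌊2867/210⌋ = 13, remainder 137
⌊210/137⌋ = 1, remainder 73
⌊137/73⌋ = 1, remainder 64
⌊73/64⌋ = 1, remainder 9

1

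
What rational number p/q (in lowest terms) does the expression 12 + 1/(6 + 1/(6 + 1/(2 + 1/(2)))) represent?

a_0 = 12: 12/1
a_1 = 6: 73/6
a_2 = 6: 450/37
a_3 = 2: 973/80
a_4 = 2: 2396/197

2396/197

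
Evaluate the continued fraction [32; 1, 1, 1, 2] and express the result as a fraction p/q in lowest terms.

a_0 = 32: 32/1
a_1 = 1: 33/1
a_2 = 1: 65/2
a_3 = 1: 98/3
a_4 = 2: 261/8

261/8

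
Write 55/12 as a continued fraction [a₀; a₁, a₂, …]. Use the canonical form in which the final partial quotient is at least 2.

[4; 1, 1, 2, 2]

55 = 4·12 + 7, so a_0 = 4
12 = 1·7 + 5, so a_1 = 1
7 = 1·5 + 2, so a_2 = 1
5 = 2·2 + 1, so a_3 = 2
2 = 2·1 + 0, so a_4 = 2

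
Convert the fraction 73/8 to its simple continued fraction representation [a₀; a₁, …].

Apply division with remainder until the remainder is 0:
73 ÷ 8 → quotient 9, remainder 1
8 ÷ 1 → quotient 8, remainder 0

[9; 8]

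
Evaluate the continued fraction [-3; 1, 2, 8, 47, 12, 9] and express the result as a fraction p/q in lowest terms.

Start with 9.
12 + 1/(9/1) = 12 + 1/9 = 109/9
47 + 1/(109/9) = 47 + 9/109 = 5132/109
8 + 1/(5132/109) = 8 + 109/5132 = 41165/5132
2 + 1/(41165/5132) = 2 + 5132/41165 = 87462/41165
1 + 1/(87462/41165) = 1 + 41165/87462 = 128627/87462
-3 + 1/(128627/87462) = -3 + 87462/128627 = -298419/128627

-298419/128627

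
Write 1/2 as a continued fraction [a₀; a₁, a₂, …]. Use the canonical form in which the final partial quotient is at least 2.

Repeatedly divide and take the remainder:
⌊1/2⌋ = 0, remainder 1
⌊2/1⌋ = 2, remainder 0

[0; 2]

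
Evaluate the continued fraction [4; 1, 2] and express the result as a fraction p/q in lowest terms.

14/3

Start with 2.
1 + 1/(2/1) = 1 + 1/2 = 3/2
4 + 1/(3/2) = 4 + 2/3 = 14/3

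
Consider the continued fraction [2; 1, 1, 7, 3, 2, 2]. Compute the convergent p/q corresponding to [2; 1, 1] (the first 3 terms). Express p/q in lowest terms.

5/2

Collapse the nested fraction from the inside out:
Start with 1.
1 + 1/(1/1) = 1 + 1/1 = 2/1
2 + 1/(2/1) = 2 + 1/2 = 5/2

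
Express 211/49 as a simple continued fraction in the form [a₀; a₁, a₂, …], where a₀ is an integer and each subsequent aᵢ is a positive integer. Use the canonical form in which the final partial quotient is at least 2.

211 ÷ 49 → quotient 4, remainder 15
49 ÷ 15 → quotient 3, remainder 4
15 ÷ 4 → quotient 3, remainder 3
4 ÷ 3 → quotient 1, remainder 1
3 ÷ 1 → quotient 3, remainder 0

[4; 3, 3, 1, 3]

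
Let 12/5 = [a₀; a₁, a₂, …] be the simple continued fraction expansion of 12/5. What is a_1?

2

⌊12/5⌋ = 2, remainder 2
⌊5/2⌋ = 2, remainder 1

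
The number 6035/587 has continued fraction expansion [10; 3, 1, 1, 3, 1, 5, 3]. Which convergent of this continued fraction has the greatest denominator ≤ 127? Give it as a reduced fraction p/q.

329/32

List convergents until the denominator exceeds the bound:
a_0 = 10: 10/1  (≤ bound)
a_1 = 3: 31/3  (≤ bound)
a_2 = 1: 41/4  (≤ bound)
a_3 = 1: 72/7  (≤ bound)
a_4 = 3: 257/25  (≤ bound)
a_5 = 1: 329/32  (≤ bound)
a_6 = 5: 1902/185  (> 127, stop)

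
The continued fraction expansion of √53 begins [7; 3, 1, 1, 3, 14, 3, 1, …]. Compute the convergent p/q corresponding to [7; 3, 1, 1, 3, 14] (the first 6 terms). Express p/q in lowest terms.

a_0 = 7: 7/1
a_1 = 3: 22/3
a_2 = 1: 29/4
a_3 = 1: 51/7
a_4 = 3: 182/25
a_5 = 14: 2599/357

2599/357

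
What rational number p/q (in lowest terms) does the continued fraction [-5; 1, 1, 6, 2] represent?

-125/28

Build up convergents one term at a time:
a_0 = -5: -5/1
a_1 = 1: -4/1
a_2 = 1: -9/2
a_3 = 6: -58/13
a_4 = 2: -125/28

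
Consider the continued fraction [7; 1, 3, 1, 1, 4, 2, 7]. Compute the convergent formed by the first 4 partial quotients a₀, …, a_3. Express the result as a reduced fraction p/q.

a_0 = 7: 7/1
a_1 = 1: 8/1
a_2 = 3: 31/4
a_3 = 1: 39/5

39/5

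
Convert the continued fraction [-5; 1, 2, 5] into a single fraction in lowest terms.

Use the convergent recurrence hₖ = aₖ·hₖ₋₁ + hₖ₋₂ (and likewise for the denominators kₖ):
a_0 = -5: -5/1
a_1 = 1: -4/1
a_2 = 2: -13/3
a_3 = 5: -69/16

-69/16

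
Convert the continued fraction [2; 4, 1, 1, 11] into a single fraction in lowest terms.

231/104

a_0 = 2: 2/1
a_1 = 4: 9/4
a_2 = 1: 11/5
a_3 = 1: 20/9
a_4 = 11: 231/104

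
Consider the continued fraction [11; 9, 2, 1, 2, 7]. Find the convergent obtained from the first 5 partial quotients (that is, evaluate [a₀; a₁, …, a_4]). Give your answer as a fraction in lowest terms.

833/75

Start with 2.
1 + 1/(2/1) = 1 + 1/2 = 3/2
2 + 1/(3/2) = 2 + 2/3 = 8/3
9 + 1/(8/3) = 9 + 3/8 = 75/8
11 + 1/(75/8) = 11 + 8/75 = 833/75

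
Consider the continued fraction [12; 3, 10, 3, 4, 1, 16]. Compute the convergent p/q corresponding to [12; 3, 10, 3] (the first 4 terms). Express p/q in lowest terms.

a_0 = 12: 12/1
a_1 = 3: 37/3
a_2 = 10: 382/31
a_3 = 3: 1183/96

1183/96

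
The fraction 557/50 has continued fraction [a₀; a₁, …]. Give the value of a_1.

Repeatedly divide and take the remainder:
⌊557/50⌋ = 11, remainder 7
⌊50/7⌋ = 7, remainder 1

7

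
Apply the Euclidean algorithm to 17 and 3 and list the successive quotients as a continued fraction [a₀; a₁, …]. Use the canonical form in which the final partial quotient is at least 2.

[5; 1, 2]

17 ÷ 3 → quotient 5, remainder 2
3 ÷ 2 → quotient 1, remainder 1
2 ÷ 1 → quotient 2, remainder 0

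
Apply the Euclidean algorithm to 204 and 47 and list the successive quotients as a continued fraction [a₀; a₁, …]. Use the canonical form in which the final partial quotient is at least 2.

[4; 2, 1, 15]

204 ÷ 47 → quotient 4, remainder 16
47 ÷ 16 → quotient 2, remainder 15
16 ÷ 15 → quotient 1, remainder 1
15 ÷ 1 → quotient 15, remainder 0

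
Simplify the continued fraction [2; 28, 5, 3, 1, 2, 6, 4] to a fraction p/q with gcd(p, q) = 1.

88020/43243

a_0 = 2: 2/1
a_1 = 28: 57/28
a_2 = 5: 287/141
a_3 = 3: 918/451
a_4 = 1: 1205/592
a_5 = 2: 3328/1635
a_6 = 6: 21173/10402
a_7 = 4: 88020/43243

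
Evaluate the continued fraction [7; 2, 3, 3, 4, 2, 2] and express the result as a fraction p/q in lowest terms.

4022/541

Start with 2.
2 + 1/(2/1) = 2 + 1/2 = 5/2
4 + 1/(5/2) = 4 + 2/5 = 22/5
3 + 1/(22/5) = 3 + 5/22 = 71/22
3 + 1/(71/22) = 3 + 22/71 = 235/71
2 + 1/(235/71) = 2 + 71/235 = 541/235
7 + 1/(541/235) = 7 + 235/541 = 4022/541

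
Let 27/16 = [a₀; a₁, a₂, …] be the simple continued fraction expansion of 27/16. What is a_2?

2

Apply division with remainder until the remainder is 0:
27 ÷ 16 → quotient 1, remainder 11
16 ÷ 11 → quotient 1, remainder 5
11 ÷ 5 → quotient 2, remainder 1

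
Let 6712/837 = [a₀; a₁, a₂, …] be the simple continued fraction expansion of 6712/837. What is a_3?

⌊6712/837⌋ = 8, remainder 16
⌊837/16⌋ = 52, remainder 5
⌊16/5⌋ = 3, remainder 1
⌊5/1⌋ = 5, remainder 0

5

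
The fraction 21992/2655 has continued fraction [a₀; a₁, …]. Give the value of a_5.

⌊21992/2655⌋ = 8, remainder 752
⌊2655/752⌋ = 3, remainder 399
⌊752/399⌋ = 1, remainder 353
⌊399/353⌋ = 1, remainder 46
⌊353/46⌋ = 7, remainder 31
⌊46/31⌋ = 1, remainder 15

1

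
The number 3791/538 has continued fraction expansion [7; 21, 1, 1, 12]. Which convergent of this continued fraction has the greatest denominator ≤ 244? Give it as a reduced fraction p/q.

303/43

List convergents until the denominator exceeds the bound:
a_0 = 7: 7/1  (≤ bound)
a_1 = 21: 148/21  (≤ bound)
a_2 = 1: 155/22  (≤ bound)
a_3 = 1: 303/43  (≤ bound)
a_4 = 12: 3791/538  (> 244, stop)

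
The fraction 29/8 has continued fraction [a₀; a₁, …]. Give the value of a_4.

29 ÷ 8 → quotient 3, remainder 5
8 ÷ 5 → quotient 1, remainder 3
5 ÷ 3 → quotient 1, remainder 2
3 ÷ 2 → quotient 1, remainder 1
2 ÷ 1 → quotient 2, remainder 0

2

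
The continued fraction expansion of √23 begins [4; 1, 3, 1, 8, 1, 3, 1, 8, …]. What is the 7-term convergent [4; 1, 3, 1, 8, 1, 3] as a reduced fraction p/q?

916/191

Start with 3.
1 + 1/(3/1) = 1 + 1/3 = 4/3
8 + 1/(4/3) = 8 + 3/4 = 35/4
1 + 1/(35/4) = 1 + 4/35 = 39/35
3 + 1/(39/35) = 3 + 35/39 = 152/39
1 + 1/(152/39) = 1 + 39/152 = 191/152
4 + 1/(191/152) = 4 + 152/191 = 916/191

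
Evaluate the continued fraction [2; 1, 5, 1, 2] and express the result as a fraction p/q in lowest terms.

a_0 = 2: 2/1
a_1 = 1: 3/1
a_2 = 5: 17/6
a_3 = 1: 20/7
a_4 = 2: 57/20

57/20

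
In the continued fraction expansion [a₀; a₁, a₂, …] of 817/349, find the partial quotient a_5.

817 = 2·349 + 119, so a_0 = 2
349 = 2·119 + 111, so a_1 = 2
119 = 1·111 + 8, so a_2 = 1
111 = 13·8 + 7, so a_3 = 13
8 = 1·7 + 1, so a_4 = 1
7 = 7·1 + 0, so a_5 = 7

7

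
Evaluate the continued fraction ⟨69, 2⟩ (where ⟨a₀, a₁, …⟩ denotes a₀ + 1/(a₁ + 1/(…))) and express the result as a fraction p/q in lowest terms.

Compute successive convergents:
a_0 = 69: 69/1
a_1 = 2: 139/2

139/2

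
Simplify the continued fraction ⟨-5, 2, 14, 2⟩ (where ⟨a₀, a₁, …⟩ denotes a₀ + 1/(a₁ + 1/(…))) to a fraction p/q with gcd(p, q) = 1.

a_0 = -5: -5/1
a_1 = 2: -9/2
a_2 = 14: -131/29
a_3 = 2: -271/60

-271/60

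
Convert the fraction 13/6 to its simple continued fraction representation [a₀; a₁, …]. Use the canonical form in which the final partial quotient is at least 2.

[2; 6]

⌊13/6⌋ = 2, remainder 1
⌊6/1⌋ = 6, remainder 0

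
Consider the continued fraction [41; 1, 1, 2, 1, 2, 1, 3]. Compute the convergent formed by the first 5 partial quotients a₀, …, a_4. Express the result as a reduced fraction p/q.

291/7

Start with 1.
2 + 1/(1/1) = 2 + 1/1 = 3/1
1 + 1/(3/1) = 1 + 1/3 = 4/3
1 + 1/(4/3) = 1 + 3/4 = 7/4
41 + 1/(7/4) = 41 + 4/7 = 291/7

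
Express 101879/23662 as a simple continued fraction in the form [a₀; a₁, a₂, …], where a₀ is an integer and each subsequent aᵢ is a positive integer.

[4; 3, 3, 1, 2, 18, 1, 33]

101879 ÷ 23662 → quotient 4, remainder 7231
23662 ÷ 7231 → quotient 3, remainder 1969
7231 ÷ 1969 → quotient 3, remainder 1324
1969 ÷ 1324 → quotient 1, remainder 645
1324 ÷ 645 → quotient 2, remainder 34
645 ÷ 34 → quotient 18, remainder 33
34 ÷ 33 → quotient 1, remainder 1
33 ÷ 1 → quotient 33, remainder 0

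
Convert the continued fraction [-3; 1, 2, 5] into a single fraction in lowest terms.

-37/16

Start with 5.
2 + 1/(5/1) = 2 + 1/5 = 11/5
1 + 1/(11/5) = 1 + 5/11 = 16/11
-3 + 1/(16/11) = -3 + 11/16 = -37/16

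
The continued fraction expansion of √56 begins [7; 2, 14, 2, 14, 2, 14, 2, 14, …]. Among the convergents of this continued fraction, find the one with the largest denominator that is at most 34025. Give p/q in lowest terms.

194873/26041

List convergents until the denominator exceeds the bound:
a_0 = 7: 7/1  (≤ bound)
a_1 = 2: 15/2  (≤ bound)
a_2 = 14: 217/29  (≤ bound)
a_3 = 2: 449/60  (≤ bound)
a_4 = 14: 6503/869  (≤ bound)
a_5 = 2: 13455/1798  (≤ bound)
a_6 = 14: 194873/26041  (≤ bound)
a_7 = 2: 403201/53880  (> 34025, stop)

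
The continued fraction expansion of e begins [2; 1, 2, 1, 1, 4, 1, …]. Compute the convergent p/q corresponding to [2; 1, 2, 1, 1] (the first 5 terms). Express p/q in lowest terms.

19/7

a_0 = 2: 2/1
a_1 = 1: 3/1
a_2 = 2: 8/3
a_3 = 1: 11/4
a_4 = 1: 19/7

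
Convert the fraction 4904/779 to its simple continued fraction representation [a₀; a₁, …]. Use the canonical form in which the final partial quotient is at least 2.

[6; 3, 2, 1, 1, 2, 2, 7]

4904 = 6·779 + 230, so a_0 = 6
779 = 3·230 + 89, so a_1 = 3
230 = 2·89 + 52, so a_2 = 2
89 = 1·52 + 37, so a_3 = 1
52 = 1·37 + 15, so a_4 = 1
37 = 2·15 + 7, so a_5 = 2
15 = 2·7 + 1, so a_6 = 2
7 = 7·1 + 0, so a_7 = 7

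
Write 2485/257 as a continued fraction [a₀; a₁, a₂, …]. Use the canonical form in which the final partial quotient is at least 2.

Apply division with remainder until the remainder is 0:
⌊2485/257⌋ = 9, remainder 172
⌊257/172⌋ = 1, remainder 85
⌊172/85⌋ = 2, remainder 2
⌊85/2⌋ = 42, remainder 1
⌊2/1⌋ = 2, remainder 0

[9; 1, 2, 42, 2]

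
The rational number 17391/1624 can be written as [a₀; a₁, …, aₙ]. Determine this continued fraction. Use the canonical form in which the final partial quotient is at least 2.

Apply division with remainder until the remainder is 0:
17391 = 10·1624 + 1151, so a_0 = 10
1624 = 1·1151 + 473, so a_1 = 1
1151 = 2·473 + 205, so a_2 = 2
473 = 2·205 + 63, so a_3 = 2
205 = 3·63 + 16, so a_4 = 3
63 = 3·16 + 15, so a_5 = 3
16 = 1·15 + 1, so a_6 = 1
15 = 15·1 + 0, so a_7 = 15

[10; 1, 2, 2, 3, 3, 1, 15]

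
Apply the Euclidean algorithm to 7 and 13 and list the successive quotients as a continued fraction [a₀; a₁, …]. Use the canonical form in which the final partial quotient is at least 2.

[0; 1, 1, 6]

7 ÷ 13 → quotient 0, remainder 7
13 ÷ 7 → quotient 1, remainder 6
7 ÷ 6 → quotient 1, remainder 1
6 ÷ 1 → quotient 6, remainder 0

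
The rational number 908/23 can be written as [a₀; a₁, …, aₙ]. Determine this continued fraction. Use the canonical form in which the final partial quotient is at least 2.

[39; 2, 11]

Run the Euclidean algorithm, recording each quotient:
908 = 39·23 + 11, so a_0 = 39
23 = 2·11 + 1, so a_1 = 2
11 = 11·1 + 0, so a_2 = 11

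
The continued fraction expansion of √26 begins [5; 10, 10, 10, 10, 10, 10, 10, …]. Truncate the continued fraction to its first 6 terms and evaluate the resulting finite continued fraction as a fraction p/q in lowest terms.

a_0 = 5: 5/1
a_1 = 10: 51/10
a_2 = 10: 515/101
a_3 = 10: 5201/1020
a_4 = 10: 52525/10301
a_5 = 10: 530451/104030

530451/104030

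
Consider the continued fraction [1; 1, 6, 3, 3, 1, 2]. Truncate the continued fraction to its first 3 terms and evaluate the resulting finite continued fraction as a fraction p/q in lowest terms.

Compute successive convergents:
a_0 = 1: 1/1
a_1 = 1: 2/1
a_2 = 6: 13/7

13/7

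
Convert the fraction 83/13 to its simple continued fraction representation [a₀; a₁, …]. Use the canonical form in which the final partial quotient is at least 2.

⌊83/13⌋ = 6, remainder 5
⌊13/5⌋ = 2, remainder 3
⌊5/3⌋ = 1, remainder 2
⌊3/2⌋ = 1, remainder 1
⌊2/1⌋ = 2, remainder 0

[6; 2, 1, 1, 2]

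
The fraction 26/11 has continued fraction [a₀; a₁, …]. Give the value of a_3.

3

26 = 2·11 + 4, so a_0 = 2
11 = 2·4 + 3, so a_1 = 2
4 = 1·3 + 1, so a_2 = 1
3 = 3·1 + 0, so a_3 = 3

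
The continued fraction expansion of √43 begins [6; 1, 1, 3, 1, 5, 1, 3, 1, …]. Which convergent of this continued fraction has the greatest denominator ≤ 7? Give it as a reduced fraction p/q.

46/7

a_0 = 6: 6/1  (≤ bound)
a_1 = 1: 7/1  (≤ bound)
a_2 = 1: 13/2  (≤ bound)
a_3 = 3: 46/7  (≤ bound)
a_4 = 1: 59/9  (> 7, stop)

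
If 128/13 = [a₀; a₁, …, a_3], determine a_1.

1

Run the Euclidean algorithm, recording each quotient:
128 = 9·13 + 11, so a_0 = 9
13 = 1·11 + 2, so a_1 = 1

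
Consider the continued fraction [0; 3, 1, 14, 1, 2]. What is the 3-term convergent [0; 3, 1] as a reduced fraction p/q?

1/4

Collapse the nested fraction from the inside out:
Start with 1.
3 + 1/(1/1) = 3 + 1/1 = 4/1
0 + 1/(4/1) = 0 + 1/4 = 1/4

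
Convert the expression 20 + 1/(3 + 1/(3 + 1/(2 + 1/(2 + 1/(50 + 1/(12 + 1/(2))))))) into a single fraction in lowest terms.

Start with 2.
12 + 1/(2/1) = 12 + 1/2 = 25/2
50 + 1/(25/2) = 50 + 2/25 = 1252/25
2 + 1/(1252/25) = 2 + 25/1252 = 2529/1252
2 + 1/(2529/1252) = 2 + 1252/2529 = 6310/2529
3 + 1/(6310/2529) = 3 + 2529/6310 = 21459/6310
3 + 1/(21459/6310) = 3 + 6310/21459 = 70687/21459
20 + 1/(70687/21459) = 20 + 21459/70687 = 1435199/70687

1435199/70687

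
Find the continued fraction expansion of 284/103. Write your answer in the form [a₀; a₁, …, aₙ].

⌊284/103⌋ = 2, remainder 78
⌊103/78⌋ = 1, remainder 25
⌊78/25⌋ = 3, remainder 3
⌊25/3⌋ = 8, remainder 1
⌊3/1⌋ = 3, remainder 0

[2; 1, 3, 8, 3]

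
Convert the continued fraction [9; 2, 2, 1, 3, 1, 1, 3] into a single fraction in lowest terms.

Start with 3.
1 + 1/(3/1) = 1 + 1/3 = 4/3
1 + 1/(4/3) = 1 + 3/4 = 7/4
3 + 1/(7/4) = 3 + 4/7 = 25/7
1 + 1/(25/7) = 1 + 7/25 = 32/25
2 + 1/(32/25) = 2 + 25/32 = 89/32
2 + 1/(89/32) = 2 + 32/89 = 210/89
9 + 1/(210/89) = 9 + 89/210 = 1979/210

1979/210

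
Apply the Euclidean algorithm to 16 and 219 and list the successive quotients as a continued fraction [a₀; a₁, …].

[0; 13, 1, 2, 5]

16 ÷ 219 → quotient 0, remainder 16
219 ÷ 16 → quotient 13, remainder 11
16 ÷ 11 → quotient 1, remainder 5
11 ÷ 5 → quotient 2, remainder 1
5 ÷ 1 → quotient 5, remainder 0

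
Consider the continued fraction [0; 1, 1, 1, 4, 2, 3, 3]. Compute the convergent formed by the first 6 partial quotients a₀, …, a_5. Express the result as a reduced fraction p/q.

a_0 = 0: 0/1
a_1 = 1: 1/1
a_2 = 1: 1/2
a_3 = 1: 2/3
a_4 = 4: 9/14
a_5 = 2: 20/31

20/31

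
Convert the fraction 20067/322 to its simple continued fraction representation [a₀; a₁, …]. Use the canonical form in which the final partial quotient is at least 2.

⌊20067/322⌋ = 62, remainder 103
⌊322/103⌋ = 3, remainder 13
⌊103/13⌋ = 7, remainder 12
⌊13/12⌋ = 1, remainder 1
⌊12/1⌋ = 12, remainder 0

[62; 3, 7, 1, 12]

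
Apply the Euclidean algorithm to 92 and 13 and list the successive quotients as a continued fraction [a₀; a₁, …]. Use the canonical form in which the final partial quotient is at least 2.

92 ÷ 13 → quotient 7, remainder 1
13 ÷ 1 → quotient 13, remainder 0

[7; 13]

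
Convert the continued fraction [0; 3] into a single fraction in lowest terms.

Start with 3.
0 + 1/(3/1) = 0 + 1/3 = 1/3

1/3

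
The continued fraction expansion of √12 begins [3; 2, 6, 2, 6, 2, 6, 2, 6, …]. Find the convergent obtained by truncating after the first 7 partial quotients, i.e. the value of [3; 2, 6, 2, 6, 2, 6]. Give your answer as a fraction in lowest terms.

a_0 = 3: 3/1
a_1 = 2: 7/2
a_2 = 6: 45/13
a_3 = 2: 97/28
a_4 = 6: 627/181
a_5 = 2: 1351/390
a_6 = 6: 8733/2521

8733/2521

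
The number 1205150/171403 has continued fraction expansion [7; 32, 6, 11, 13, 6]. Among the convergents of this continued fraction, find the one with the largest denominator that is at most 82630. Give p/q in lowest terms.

List convergents until the denominator exceeds the bound:
a_0 = 7: 7/1  (≤ bound)
a_1 = 32: 225/32  (≤ bound)
a_2 = 6: 1357/193  (≤ bound)
a_3 = 11: 15152/2155  (≤ bound)
a_4 = 13: 198333/28208  (≤ bound)
a_5 = 6: 1205150/171403  (> 82630, stop)

198333/28208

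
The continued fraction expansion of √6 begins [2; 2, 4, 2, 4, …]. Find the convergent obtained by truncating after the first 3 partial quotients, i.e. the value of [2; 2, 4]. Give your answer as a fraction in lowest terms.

a_0 = 2: 2/1
a_1 = 2: 5/2
a_2 = 4: 22/9

22/9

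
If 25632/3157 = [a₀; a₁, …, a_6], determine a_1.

8

Apply division with remainder until the remainder is 0:
⌊25632/3157⌋ = 8, remainder 376
⌊3157/376⌋ = 8, remainder 149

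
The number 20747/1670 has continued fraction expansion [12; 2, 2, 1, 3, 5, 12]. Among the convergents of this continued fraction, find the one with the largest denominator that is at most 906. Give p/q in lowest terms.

1702/137

a_0 = 12: 12/1  (≤ bound)
a_1 = 2: 25/2  (≤ bound)
a_2 = 2: 62/5  (≤ bound)
a_3 = 1: 87/7  (≤ bound)
a_4 = 3: 323/26  (≤ bound)
a_5 = 5: 1702/137  (≤ bound)
a_6 = 12: 20747/1670  (> 906, stop)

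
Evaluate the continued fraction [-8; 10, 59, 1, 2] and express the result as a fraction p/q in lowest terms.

-14165/1793

Work from the innermost term outward:
Start with 2.
1 + 1/(2/1) = 1 + 1/2 = 3/2
59 + 1/(3/2) = 59 + 2/3 = 179/3
10 + 1/(179/3) = 10 + 3/179 = 1793/179
-8 + 1/(1793/179) = -8 + 179/1793 = -14165/1793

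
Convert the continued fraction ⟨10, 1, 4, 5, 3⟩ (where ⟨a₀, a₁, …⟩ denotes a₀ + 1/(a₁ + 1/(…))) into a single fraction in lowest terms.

897/83

Compute successive convergents:
a_0 = 10: 10/1
a_1 = 1: 11/1
a_2 = 4: 54/5
a_3 = 5: 281/26
a_4 = 3: 897/83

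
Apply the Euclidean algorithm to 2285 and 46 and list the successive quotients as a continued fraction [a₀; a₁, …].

2285 = 49·46 + 31, so a_0 = 49
46 = 1·31 + 15, so a_1 = 1
31 = 2·15 + 1, so a_2 = 2
15 = 15·1 + 0, so a_3 = 15

[49; 1, 2, 15]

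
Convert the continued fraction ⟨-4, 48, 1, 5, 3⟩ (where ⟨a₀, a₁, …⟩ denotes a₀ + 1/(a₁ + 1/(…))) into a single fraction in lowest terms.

Collapse the nested fraction from the inside out:
Start with 3.
5 + 1/(3/1) = 5 + 1/3 = 16/3
1 + 1/(16/3) = 1 + 3/16 = 19/16
48 + 1/(19/16) = 48 + 16/19 = 928/19
-4 + 1/(928/19) = -4 + 19/928 = -3693/928

-3693/928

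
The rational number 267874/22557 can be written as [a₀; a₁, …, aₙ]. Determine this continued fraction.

Run the Euclidean algorithm, recording each quotient:
⌊267874/22557⌋ = 11, remainder 19747
⌊22557/19747⌋ = 1, remainder 2810
⌊19747/2810⌋ = 7, remainder 77
⌊2810/77⌋ = 36, remainder 38
⌊77/38⌋ = 2, remainder 1
⌊38/1⌋ = 38, remainder 0

[11; 1, 7, 36, 2, 38]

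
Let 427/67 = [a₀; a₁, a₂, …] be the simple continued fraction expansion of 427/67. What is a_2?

1

Repeatedly divide and take the remainder:
427 ÷ 67 → quotient 6, remainder 25
67 ÷ 25 → quotient 2, remainder 17
25 ÷ 17 → quotient 1, remainder 8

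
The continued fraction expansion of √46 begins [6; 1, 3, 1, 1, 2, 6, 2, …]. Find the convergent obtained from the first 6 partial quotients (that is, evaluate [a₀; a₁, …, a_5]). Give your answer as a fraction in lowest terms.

Start with 2.
1 + 1/(2/1) = 1 + 1/2 = 3/2
1 + 1/(3/2) = 1 + 2/3 = 5/3
3 + 1/(5/3) = 3 + 3/5 = 18/5
1 + 1/(18/5) = 1 + 5/18 = 23/18
6 + 1/(23/18) = 6 + 18/23 = 156/23

156/23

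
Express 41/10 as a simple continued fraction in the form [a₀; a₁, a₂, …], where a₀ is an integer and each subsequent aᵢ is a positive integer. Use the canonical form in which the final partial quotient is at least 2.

⌊41/10⌋ = 4, remainder 1
⌊10/1⌋ = 10, remainder 0

[4; 10]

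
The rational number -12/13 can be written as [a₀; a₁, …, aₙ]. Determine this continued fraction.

[-1; 13]

Apply division with remainder until the remainder is 0:
⌊-12/13⌋ = -1, remainder 1
⌊13/1⌋ = 13, remainder 0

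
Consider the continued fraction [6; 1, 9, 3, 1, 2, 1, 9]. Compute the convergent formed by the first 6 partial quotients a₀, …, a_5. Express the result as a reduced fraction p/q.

780/113

a_0 = 6: 6/1
a_1 = 1: 7/1
a_2 = 9: 69/10
a_3 = 3: 214/31
a_4 = 1: 283/41
a_5 = 2: 780/113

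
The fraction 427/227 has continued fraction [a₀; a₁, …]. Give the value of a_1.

427 ÷ 227 → quotient 1, remainder 200
227 ÷ 200 → quotient 1, remainder 27

1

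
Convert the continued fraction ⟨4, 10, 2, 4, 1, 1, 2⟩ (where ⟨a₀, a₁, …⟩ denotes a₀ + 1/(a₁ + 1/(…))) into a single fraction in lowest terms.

2183/533

Start with 2.
1 + 1/(2/1) = 1 + 1/2 = 3/2
1 + 1/(3/2) = 1 + 2/3 = 5/3
4 + 1/(5/3) = 4 + 3/5 = 23/5
2 + 1/(23/5) = 2 + 5/23 = 51/23
10 + 1/(51/23) = 10 + 23/51 = 533/51
4 + 1/(533/51) = 4 + 51/533 = 2183/533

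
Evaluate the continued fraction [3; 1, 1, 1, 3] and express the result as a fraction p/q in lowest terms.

40/11

Start with 3.
1 + 1/(3/1) = 1 + 1/3 = 4/3
1 + 1/(4/3) = 1 + 3/4 = 7/4
1 + 1/(7/4) = 1 + 4/7 = 11/7
3 + 1/(11/7) = 3 + 7/11 = 40/11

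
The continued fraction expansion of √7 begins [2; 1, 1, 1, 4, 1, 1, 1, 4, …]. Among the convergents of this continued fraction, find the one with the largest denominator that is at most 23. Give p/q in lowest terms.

45/17

List convergents until the denominator exceeds the bound:
a_0 = 2: 2/1  (≤ bound)
a_1 = 1: 3/1  (≤ bound)
a_2 = 1: 5/2  (≤ bound)
a_3 = 1: 8/3  (≤ bound)
a_4 = 4: 37/14  (≤ bound)
a_5 = 1: 45/17  (≤ bound)
a_6 = 1: 82/31  (> 23, stop)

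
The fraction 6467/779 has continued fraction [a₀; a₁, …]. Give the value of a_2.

6467 ÷ 779 → quotient 8, remainder 235
779 ÷ 235 → quotient 3, remainder 74
235 ÷ 74 → quotient 3, remainder 13

3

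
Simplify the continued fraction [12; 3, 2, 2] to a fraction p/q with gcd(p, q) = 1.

209/17

Start with 2.
2 + 1/(2/1) = 2 + 1/2 = 5/2
3 + 1/(5/2) = 3 + 2/5 = 17/5
12 + 1/(17/5) = 12 + 5/17 = 209/17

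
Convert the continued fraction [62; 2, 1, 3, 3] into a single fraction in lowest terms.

Start with 3.
3 + 1/(3/1) = 3 + 1/3 = 10/3
1 + 1/(10/3) = 1 + 3/10 = 13/10
2 + 1/(13/10) = 2 + 10/13 = 36/13
62 + 1/(36/13) = 62 + 13/36 = 2245/36

2245/36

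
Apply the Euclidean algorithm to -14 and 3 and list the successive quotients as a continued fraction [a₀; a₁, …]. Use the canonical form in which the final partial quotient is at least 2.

⌊-14/3⌋ = -5, remainder 1
⌊3/1⌋ = 3, remainder 0

[-5; 3]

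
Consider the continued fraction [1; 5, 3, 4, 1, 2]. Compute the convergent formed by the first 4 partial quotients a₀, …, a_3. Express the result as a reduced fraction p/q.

Use the convergent recurrence hₖ = aₖ·hₖ₋₁ + hₖ₋₂ (and likewise for the denominators kₖ):
a_0 = 1: 1/1
a_1 = 5: 6/5
a_2 = 3: 19/16
a_3 = 4: 82/69

82/69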